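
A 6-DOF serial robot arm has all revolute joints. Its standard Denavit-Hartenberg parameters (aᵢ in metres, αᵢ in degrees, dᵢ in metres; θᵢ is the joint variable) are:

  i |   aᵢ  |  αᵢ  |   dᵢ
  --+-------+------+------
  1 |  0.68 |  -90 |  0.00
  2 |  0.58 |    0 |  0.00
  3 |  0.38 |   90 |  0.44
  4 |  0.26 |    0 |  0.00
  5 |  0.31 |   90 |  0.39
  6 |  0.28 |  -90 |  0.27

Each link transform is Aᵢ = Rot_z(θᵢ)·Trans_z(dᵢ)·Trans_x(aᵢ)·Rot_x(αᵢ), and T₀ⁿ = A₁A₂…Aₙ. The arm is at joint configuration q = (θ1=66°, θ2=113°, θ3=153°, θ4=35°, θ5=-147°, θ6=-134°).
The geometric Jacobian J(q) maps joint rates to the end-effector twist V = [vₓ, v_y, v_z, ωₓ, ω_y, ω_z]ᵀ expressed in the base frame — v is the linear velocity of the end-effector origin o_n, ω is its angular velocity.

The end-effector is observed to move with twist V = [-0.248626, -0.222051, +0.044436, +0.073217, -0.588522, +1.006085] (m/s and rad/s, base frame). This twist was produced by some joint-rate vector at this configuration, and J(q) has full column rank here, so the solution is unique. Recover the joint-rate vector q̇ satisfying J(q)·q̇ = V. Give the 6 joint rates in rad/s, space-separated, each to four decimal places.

o_n = [-0.4334, 0.4604, -0.2484]
J₁: ẑ×o_n = [-0.4604, -0.4334, 0.0000], ω = ẑ
J2: z=[-0.9135, 0.4067, 0.0000] o=[0.2766, 0.6212, 0.0000] → [-0.1010, -0.2269, 0.4356, -0.9135, 0.4067, 0.0000]
J3: z=[-0.9135, 0.4067, 0.0000] o=[0.1844, 0.4142, -0.5339] → [0.1161, 0.2608, 0.2090, -0.9135, 0.4067, 0.0000]
J4: z=[-0.4057, -0.9113, -0.0698] o=[-0.2283, 0.5689, -0.1548] → [0.0777, -0.0237, -0.1428, -0.4057, -0.9113, -0.0698]
J5: z=[-0.4057, -0.9113, -0.0698] o=[-0.3706, 0.6160, 0.0576] → [0.2681, -0.1198, 0.0059, -0.4057, -0.9113, -0.0698]
J6: z=[-0.3159, 0.2115, -0.9249] o=[-0.2630, 0.1511, -0.0854] → [0.2517, 0.1061, -0.0617, -0.3159, 0.2115, -0.9249]
q̇ = J⁺·V = [0.1800, 0.0530, -0.0120, 0.2420, 0.2070, -0.9270]

0.1800 0.0530 -0.0120 0.2420 0.2070 -0.9270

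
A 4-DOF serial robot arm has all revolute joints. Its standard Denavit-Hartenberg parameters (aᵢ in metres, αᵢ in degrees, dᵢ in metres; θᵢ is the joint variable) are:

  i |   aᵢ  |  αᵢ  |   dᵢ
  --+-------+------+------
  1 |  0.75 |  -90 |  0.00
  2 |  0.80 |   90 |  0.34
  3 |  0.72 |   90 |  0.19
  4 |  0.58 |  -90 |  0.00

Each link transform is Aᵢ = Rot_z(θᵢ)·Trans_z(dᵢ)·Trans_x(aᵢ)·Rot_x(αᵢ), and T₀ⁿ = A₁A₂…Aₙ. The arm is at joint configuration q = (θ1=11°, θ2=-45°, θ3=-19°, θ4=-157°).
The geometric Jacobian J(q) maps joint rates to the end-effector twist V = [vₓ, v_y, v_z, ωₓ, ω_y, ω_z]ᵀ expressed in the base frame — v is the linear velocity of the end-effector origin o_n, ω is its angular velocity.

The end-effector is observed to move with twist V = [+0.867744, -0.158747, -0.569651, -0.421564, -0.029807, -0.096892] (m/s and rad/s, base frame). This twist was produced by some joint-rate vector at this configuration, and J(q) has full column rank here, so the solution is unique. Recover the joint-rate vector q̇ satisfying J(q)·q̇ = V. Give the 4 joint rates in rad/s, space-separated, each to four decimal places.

o_n = [1.3858, 0.5540, 0.6642]
J₁: ẑ×o_n = [-0.5540, 1.3858, 0.0000], ω = ẑ
J2: z=[-0.1908, 0.9816, 0.0000] o=[0.7362, 0.1431, 0.0000] → [0.6520, 0.1267, -0.7160, -0.1908, 0.9816, 0.0000]
J3: z=[-0.6941, -0.1349, 0.7071] o=[1.2266, 0.5848, 0.5657] → [0.0085, 0.1809, 0.0428, -0.6941, -0.1349, 0.7071]
J4: z=[-0.0456, -0.9721, -0.2302] o=[1.6120, 0.4209, 1.1814] → [0.5334, 0.0285, -0.2260, -0.0456, -0.9721, -0.2302]
q̇ = J⁺·V = [-0.2360, 0.6270, 0.3950, 0.6090]

-0.2360 0.6270 0.3950 0.6090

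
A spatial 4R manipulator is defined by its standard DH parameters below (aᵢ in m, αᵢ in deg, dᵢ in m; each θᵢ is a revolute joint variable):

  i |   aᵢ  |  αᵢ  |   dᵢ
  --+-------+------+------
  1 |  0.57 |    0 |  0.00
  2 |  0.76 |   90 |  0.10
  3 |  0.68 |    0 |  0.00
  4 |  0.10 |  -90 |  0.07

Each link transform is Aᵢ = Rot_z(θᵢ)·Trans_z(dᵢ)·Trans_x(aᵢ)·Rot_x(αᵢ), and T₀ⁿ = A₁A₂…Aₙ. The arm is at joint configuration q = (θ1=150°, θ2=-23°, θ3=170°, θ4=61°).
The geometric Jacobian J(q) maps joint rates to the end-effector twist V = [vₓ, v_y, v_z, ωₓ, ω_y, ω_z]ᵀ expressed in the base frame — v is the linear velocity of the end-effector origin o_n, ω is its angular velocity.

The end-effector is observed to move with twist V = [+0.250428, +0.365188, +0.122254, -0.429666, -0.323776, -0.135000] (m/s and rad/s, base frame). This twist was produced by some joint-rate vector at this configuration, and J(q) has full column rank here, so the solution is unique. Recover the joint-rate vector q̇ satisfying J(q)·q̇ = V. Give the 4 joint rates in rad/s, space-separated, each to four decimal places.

o_n = [-0.4542, 0.3490, 0.1404]
J₁: ẑ×o_n = [-0.3490, -0.4542, 0.0000], ω = ẑ
J2: z=[0.0000, 0.0000, 1.0000] o=[-0.4936, 0.2850, 0.0000] → [-0.0640, 0.0394, 0.0000, 0.0000, 0.0000, 1.0000]
J3: z=[0.7986, 0.6018, 0.0000] o=[-0.9510, 0.8920, 0.1000] → [0.0243, -0.0322, -0.7326, 0.7986, 0.6018, 0.0000]
J4: z=[0.7986, 0.6018, 0.0000] o=[-0.5480, 0.3571, 0.2181] → [-0.0468, 0.0621, -0.0629, 0.7986, 0.6018, 0.0000]
q̇ = J⁺·V = [-0.7930, 0.6580, -0.1320, -0.4060]

-0.7930 0.6580 -0.1320 -0.4060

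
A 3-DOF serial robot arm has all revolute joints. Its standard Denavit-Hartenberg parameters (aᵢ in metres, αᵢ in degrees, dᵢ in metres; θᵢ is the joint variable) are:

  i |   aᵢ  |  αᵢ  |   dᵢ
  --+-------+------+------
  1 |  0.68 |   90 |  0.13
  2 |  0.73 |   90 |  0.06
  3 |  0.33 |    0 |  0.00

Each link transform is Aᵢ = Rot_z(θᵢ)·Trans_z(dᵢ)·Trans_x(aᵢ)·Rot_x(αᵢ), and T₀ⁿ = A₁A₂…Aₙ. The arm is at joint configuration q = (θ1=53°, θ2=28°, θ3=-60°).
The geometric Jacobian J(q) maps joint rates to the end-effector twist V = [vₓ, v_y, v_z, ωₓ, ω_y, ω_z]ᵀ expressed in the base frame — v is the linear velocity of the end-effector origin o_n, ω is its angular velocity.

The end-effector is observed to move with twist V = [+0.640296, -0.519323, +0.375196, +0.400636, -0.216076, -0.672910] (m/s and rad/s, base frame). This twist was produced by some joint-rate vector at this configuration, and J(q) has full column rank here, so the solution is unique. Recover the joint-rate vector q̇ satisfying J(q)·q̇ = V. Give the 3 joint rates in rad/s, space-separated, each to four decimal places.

-0.5440 0.4500 0.1460

o_n = [0.7045, 1.3101, 0.5502]
J₁: ẑ×o_n = [-1.3101, 0.7045, 0.0000], ω = ẑ
J2: z=[0.7986, -0.6018, 0.0000] o=[0.4092, 0.5431, 0.1300] → [-0.2529, -0.3356, 0.7902, 0.7986, -0.6018, 0.0000]
J3: z=[0.2825, 0.3749, -0.8829] o=[0.8451, 1.0217, 0.4727] → [0.2836, 0.1022, 0.1342, 0.2825, 0.3749, -0.8829]
q̇ = J⁺·V = [-0.5440, 0.4500, 0.1460]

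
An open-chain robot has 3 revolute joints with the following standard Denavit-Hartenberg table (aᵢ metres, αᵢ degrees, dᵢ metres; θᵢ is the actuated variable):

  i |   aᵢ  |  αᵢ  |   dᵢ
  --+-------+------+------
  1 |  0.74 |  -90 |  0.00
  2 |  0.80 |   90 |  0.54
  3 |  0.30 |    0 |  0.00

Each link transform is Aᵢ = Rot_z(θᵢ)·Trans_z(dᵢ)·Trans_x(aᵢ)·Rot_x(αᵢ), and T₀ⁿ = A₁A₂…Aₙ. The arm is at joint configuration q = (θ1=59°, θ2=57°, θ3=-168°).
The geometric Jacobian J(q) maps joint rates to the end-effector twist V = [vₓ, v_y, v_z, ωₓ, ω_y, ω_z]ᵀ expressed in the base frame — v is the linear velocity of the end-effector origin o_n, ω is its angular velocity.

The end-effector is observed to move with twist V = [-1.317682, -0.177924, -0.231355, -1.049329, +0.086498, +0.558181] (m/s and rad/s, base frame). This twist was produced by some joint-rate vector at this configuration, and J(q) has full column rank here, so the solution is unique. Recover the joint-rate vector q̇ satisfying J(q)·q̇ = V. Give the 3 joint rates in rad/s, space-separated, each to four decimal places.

0.8610 0.9440 -0.5560

o_n = [0.1138, 1.1168, -0.4248]
J₁: ẑ×o_n = [-1.1168, 0.1138, 0.0000], ω = ẑ
J2: z=[-0.8572, 0.5150, 0.0000] o=[0.3811, 0.6343, 0.0000] → [-0.2188, -0.3642, -0.2759, -0.8572, 0.5150, 0.0000]
J3: z=[0.4319, 0.7189, 0.5446] o=[0.1427, 1.2859, -0.6709] → [0.2690, -0.1220, -0.0523, 0.4319, 0.7189, 0.5446]
q̇ = J⁺·V = [0.8610, 0.9440, -0.5560]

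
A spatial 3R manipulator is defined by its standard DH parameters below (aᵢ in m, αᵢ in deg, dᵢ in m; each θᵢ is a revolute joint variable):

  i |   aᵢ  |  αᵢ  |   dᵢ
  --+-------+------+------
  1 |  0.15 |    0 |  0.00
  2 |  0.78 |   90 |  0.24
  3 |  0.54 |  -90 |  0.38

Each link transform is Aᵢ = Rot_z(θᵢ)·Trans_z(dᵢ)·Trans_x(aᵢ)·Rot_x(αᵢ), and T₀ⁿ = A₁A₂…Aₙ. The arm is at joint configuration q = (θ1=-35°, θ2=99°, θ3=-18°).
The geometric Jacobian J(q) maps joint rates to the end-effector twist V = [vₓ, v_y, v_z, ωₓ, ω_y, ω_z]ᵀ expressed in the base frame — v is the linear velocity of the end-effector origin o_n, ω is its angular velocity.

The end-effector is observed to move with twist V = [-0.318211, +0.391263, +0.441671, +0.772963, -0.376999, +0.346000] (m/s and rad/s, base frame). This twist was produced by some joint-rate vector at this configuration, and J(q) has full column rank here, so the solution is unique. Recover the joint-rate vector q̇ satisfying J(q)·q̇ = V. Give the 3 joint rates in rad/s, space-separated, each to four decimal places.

o_n = [1.0315, 0.9100, 0.0731]
J₁: ẑ×o_n = [-0.9100, 1.0315, 0.0000], ω = ẑ
J2: z=[0.0000, 0.0000, 1.0000] o=[0.1229, -0.0860, 0.0000] → [-0.9961, 0.9086, 0.0000, 0.0000, 0.0000, 1.0000]
J3: z=[0.8988, -0.4384, 0.0000] o=[0.4648, 0.6150, 0.2400] → [0.0732, 0.1500, 0.5136, 0.8988, -0.4384, 0.0000]
q̇ = J⁺·V = [-0.4240, 0.7700, 0.8600]

-0.4240 0.7700 0.8600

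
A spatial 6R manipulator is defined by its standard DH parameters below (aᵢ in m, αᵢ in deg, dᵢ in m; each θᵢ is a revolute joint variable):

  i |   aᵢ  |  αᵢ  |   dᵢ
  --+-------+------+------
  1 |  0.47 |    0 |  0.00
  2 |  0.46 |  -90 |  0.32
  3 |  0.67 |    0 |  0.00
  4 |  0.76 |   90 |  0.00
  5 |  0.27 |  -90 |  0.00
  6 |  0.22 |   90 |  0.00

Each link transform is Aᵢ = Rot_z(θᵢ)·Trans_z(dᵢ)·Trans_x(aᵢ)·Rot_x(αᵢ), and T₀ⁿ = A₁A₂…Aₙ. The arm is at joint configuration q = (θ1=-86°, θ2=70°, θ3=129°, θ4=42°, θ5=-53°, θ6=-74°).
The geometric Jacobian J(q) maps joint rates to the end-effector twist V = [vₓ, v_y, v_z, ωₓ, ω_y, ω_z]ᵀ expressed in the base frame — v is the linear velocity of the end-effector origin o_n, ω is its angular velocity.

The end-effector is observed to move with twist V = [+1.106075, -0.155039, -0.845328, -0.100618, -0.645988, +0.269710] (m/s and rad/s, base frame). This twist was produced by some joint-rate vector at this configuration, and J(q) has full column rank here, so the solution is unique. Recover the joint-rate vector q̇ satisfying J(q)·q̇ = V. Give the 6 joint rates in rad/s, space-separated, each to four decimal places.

0.8830 -0.9370 -0.8270 0.2770 -0.3070 -0.1640

o_n = [-0.8818, -0.4813, -0.5596]
J₁: ẑ×o_n = [0.4813, -0.8818, 0.0000], ω = ẑ
J2: z=[0.0000, 0.0000, 1.0000] o=[0.0328, -0.4689, 0.0000] → [0.0124, -0.9146, 0.0000, 0.0000, 0.0000, 1.0000]
J3: z=[0.2756, 0.9613, 0.0000] o=[0.4750, -0.5956, 0.3200] → [-0.8455, 0.2424, 1.3357, 0.2756, 0.9613, 0.0000]
J4: z=[0.2756, 0.9613, 0.0000] o=[0.0697, -0.4794, -0.2007] → [-0.3450, 0.0989, 0.9141, 0.2756, 0.9613, 0.0000]
J5: z=[0.1504, -0.0431, -0.9877] o=[-0.6519, -0.2725, -0.3196] → [-0.1959, 0.2632, -0.0413, 0.1504, -0.0431, -0.9877]
J6: z=[-0.5924, 0.7959, -0.1249] o=[-0.8656, -0.4356, -0.3450] → [-0.1765, -0.1251, 0.0400, -0.5924, 0.7959, -0.1249]
q̇ = J⁺·V = [0.8830, -0.9370, -0.8270, 0.2770, -0.3070, -0.1640]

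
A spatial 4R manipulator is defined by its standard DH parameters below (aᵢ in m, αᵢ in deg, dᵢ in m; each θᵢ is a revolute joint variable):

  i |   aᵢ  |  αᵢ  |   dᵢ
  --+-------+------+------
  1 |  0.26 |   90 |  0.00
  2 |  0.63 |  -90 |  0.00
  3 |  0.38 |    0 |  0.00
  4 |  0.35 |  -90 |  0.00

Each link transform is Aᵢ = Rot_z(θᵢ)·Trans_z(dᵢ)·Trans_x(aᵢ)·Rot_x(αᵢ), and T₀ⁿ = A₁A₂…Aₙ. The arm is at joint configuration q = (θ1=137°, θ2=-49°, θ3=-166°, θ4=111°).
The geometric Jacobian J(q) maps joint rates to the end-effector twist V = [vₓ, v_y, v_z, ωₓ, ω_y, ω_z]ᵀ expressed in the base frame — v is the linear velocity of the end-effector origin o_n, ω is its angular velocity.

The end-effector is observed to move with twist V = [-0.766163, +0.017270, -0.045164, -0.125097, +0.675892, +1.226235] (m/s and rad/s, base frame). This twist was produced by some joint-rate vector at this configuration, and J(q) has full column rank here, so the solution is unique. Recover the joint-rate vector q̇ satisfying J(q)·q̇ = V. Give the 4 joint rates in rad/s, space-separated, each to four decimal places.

o_n = [-0.1536, 0.6610, -0.3487]
J₁: ẑ×o_n = [-0.6610, -0.1536, 0.0000], ω = ẑ
J2: z=[0.6820, 0.7314, 0.0000] o=[-0.1902, 0.1773, 0.0000] → [-0.2550, 0.2378, 0.3031, 0.6820, 0.7314, 0.0000]
J3: z=[-0.5520, 0.5147, 0.6561] o=[-0.4924, 0.4592, -0.4755] → [-0.0671, 0.2923, -0.2858, -0.5520, 0.5147, 0.6561]
J4: z=[-0.5520, 0.5147, 0.6561] o=[-0.2528, 0.3615, -0.1972] → [-0.2745, -0.0185, -0.2164, -0.5520, 0.5147, 0.6561]
q̇ = J⁺·V = [0.7460, 0.4090, 0.1550, 0.5770]

0.7460 0.4090 0.1550 0.5770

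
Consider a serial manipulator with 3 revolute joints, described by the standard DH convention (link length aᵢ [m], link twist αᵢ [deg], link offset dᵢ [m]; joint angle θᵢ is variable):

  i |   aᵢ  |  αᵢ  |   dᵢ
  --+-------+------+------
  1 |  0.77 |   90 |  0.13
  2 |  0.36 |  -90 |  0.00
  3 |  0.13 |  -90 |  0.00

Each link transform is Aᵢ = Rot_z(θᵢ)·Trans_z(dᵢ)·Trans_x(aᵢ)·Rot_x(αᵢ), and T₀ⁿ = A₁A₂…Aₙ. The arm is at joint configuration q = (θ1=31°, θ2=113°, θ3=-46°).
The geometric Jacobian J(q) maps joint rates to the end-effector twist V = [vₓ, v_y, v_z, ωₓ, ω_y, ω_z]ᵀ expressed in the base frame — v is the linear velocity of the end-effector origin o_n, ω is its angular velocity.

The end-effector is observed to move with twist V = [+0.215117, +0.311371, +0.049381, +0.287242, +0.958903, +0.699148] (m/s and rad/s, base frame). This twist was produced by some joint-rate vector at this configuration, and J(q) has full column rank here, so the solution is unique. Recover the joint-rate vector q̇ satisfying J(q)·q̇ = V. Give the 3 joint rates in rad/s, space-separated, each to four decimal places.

0.3850 -0.6740 -0.8040

o_n = [0.5574, 0.2258, 0.5445]
J₁: ẑ×o_n = [-0.2258, 0.5574, 0.0000], ω = ẑ
J2: z=[0.5150, -0.8572, 0.0000] o=[0.6600, 0.3966, 0.1300] → [-0.3553, -0.2135, -0.1759, 0.5150, -0.8572, 0.0000]
J3: z=[-0.7890, -0.4741, -0.3907] o=[0.5394, 0.3241, 0.4614] → [-0.0778, 0.0586, 0.0861, -0.7890, -0.4741, -0.3907]
q̇ = J⁺·V = [0.3850, -0.6740, -0.8040]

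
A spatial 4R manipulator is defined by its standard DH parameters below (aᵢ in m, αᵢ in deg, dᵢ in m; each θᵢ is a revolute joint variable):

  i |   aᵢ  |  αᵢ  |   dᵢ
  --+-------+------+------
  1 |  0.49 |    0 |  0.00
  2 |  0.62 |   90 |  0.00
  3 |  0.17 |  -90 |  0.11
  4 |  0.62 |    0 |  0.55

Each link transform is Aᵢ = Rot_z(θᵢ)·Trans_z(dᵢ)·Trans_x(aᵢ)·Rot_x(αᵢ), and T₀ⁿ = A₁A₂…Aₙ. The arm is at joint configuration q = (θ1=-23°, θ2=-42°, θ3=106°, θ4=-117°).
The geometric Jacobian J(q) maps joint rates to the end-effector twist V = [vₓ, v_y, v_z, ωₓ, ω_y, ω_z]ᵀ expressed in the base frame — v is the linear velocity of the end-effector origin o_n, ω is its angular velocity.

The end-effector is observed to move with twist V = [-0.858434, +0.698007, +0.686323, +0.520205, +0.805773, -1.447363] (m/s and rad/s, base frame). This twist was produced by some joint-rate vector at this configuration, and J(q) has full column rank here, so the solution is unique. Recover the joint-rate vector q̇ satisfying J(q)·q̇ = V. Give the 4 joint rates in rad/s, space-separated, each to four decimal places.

-0.4800 -0.8210 -0.8120 0.5310

o_n = [-0.0977, -0.5820, -0.2588]
J₁: ẑ×o_n = [0.5820, -0.0977, 0.0000], ω = ẑ
J2: z=[0.0000, 0.0000, 1.0000] o=[0.4510, -0.1915, 0.0000] → [0.3906, -0.5488, 0.0000, 0.0000, 0.0000, 1.0000]
J3: z=[-0.9063, -0.4226, 0.0000] o=[0.7131, -0.7534, 0.0000] → [0.1094, -0.2345, -0.4980, -0.9063, -0.4226, 0.0000]
J4: z=[-0.4062, 0.8712, -0.2756] o=[0.5936, -0.7574, 0.1634] → [-0.3195, 0.0190, 0.5310, -0.4062, 0.8712, -0.2756]
q̇ = J⁺·V = [-0.4800, -0.8210, -0.8120, 0.5310]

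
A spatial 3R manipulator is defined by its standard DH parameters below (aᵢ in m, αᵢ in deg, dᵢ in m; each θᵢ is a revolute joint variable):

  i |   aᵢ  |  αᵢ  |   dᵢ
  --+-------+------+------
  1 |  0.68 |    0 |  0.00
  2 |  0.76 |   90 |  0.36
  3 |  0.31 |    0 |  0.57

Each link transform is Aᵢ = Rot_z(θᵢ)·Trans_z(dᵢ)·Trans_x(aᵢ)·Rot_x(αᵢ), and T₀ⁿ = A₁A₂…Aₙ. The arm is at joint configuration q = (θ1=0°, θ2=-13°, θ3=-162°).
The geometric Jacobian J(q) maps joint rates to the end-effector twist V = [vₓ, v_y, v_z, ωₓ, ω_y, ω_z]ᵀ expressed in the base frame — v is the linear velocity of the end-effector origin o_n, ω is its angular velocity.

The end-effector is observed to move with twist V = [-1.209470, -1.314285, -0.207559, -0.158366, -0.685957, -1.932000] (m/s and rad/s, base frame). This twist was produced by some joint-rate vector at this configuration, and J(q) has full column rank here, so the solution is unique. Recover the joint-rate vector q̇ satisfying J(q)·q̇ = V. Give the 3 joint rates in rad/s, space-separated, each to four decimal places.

o_n = [1.0050, -0.6600, 0.2642]
J₁: ẑ×o_n = [0.6600, 1.0050, -0.0000], ω = ẑ
J2: z=[0.0000, 0.0000, 1.0000] o=[0.6800, 0.0000, 0.0000] → [0.6600, 0.3250, -0.0000, 0.0000, 0.0000, 1.0000]
J3: z=[-0.2250, -0.9744, 0.0000] o=[1.4205, -0.1710, 0.3600] → [0.0933, -0.0215, -0.2948, -0.2250, -0.9744, 0.0000]
q̇ = J⁺·V = [-0.9870, -0.9450, 0.7040]

-0.9870 -0.9450 0.7040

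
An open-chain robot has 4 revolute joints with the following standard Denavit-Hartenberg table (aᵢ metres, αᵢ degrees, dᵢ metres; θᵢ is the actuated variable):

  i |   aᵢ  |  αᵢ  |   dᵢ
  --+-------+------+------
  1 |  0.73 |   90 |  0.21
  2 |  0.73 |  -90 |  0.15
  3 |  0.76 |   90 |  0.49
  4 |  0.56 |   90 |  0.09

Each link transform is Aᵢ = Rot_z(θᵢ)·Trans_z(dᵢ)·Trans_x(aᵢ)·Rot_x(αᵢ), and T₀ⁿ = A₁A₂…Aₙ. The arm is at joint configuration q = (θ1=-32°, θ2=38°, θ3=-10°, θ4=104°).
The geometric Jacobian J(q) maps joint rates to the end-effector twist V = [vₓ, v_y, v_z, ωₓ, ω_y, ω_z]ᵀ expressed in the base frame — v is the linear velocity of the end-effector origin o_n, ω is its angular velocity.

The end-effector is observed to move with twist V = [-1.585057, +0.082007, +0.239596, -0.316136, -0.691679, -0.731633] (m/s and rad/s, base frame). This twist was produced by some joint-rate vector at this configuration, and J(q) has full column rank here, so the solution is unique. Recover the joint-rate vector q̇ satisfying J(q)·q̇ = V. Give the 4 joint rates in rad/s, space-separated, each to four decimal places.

o_n = [0.7840, -0.8992, 1.8428]
J₁: ẑ×o_n = [0.8992, 0.7840, -0.0000], ω = ẑ
J2: z=[-0.5299, -0.8480, 0.0000] o=[0.6191, -0.3868, 0.2100] → [-1.3847, 0.8652, 0.4114, -0.5299, -0.8480, 0.0000]
J3: z=[-0.5221, 0.3263, 0.7880] o=[1.0274, -0.8189, 0.6594] → [0.4493, 0.4260, 0.1213, -0.5221, 0.3263, 0.7880]
J4: z=[-0.6379, -0.7627, -0.1069] o=[1.2018, -1.0835, 1.5064] → [-0.2369, 0.2593, -0.4362, -0.6379, -0.7627, -0.1069]
q̇ = J⁺·V = [-0.5890, 0.6960, -0.1730, 0.0590]

-0.5890 0.6960 -0.1730 0.0590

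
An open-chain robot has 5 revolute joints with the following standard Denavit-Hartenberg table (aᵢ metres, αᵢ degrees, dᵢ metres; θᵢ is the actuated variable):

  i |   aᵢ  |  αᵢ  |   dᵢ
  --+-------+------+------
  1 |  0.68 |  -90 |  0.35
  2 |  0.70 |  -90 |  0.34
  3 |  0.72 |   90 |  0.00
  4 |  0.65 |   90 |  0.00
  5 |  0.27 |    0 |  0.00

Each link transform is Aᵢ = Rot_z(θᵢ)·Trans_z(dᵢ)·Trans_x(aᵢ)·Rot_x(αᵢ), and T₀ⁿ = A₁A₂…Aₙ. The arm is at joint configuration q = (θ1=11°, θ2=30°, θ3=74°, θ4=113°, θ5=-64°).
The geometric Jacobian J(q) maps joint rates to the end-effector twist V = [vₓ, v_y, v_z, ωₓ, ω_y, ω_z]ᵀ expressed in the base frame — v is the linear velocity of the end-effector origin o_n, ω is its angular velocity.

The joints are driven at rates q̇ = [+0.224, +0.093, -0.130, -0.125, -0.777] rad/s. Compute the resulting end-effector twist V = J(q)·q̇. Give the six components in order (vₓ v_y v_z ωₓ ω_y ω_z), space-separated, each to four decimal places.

o_n = [0.8404, 0.0305, -0.5537]
J₁: ẑ×o_n = [-0.0305, 0.8404, 0.0000], ω = ẑ
J2: z=[-0.1908, 0.9816, 0.0000] o=[0.6675, 0.1298, 0.3500] → [-0.8871, -0.1724, -0.1508, -0.1908, 0.9816, 0.0000]
J3: z=[-0.4908, -0.0954, -0.8660] o=[1.1977, 0.5792, 0.0000] → [-0.4223, 0.0377, 0.2352, -0.4908, -0.0954, -0.8660]
J4: z=[0.7646, 0.4294, -0.4806] o=[1.4985, -0.0674, -0.0992] → [-0.1481, 0.6638, 0.3575, 0.7646, 0.4294, -0.4806]
J5: z=[0.1928, -0.8639, -0.4652] o=[1.0987, 0.1036, -0.5824] → [-0.0588, 0.1147, -0.2373, 0.1928, -0.8639, -0.4652]
V = J·q̇ = [0.0297, -0.0048, 0.0951, -0.1993, 0.7213, 0.7582]

0.0297 -0.0048 0.0951 -0.1993 0.7213 0.7582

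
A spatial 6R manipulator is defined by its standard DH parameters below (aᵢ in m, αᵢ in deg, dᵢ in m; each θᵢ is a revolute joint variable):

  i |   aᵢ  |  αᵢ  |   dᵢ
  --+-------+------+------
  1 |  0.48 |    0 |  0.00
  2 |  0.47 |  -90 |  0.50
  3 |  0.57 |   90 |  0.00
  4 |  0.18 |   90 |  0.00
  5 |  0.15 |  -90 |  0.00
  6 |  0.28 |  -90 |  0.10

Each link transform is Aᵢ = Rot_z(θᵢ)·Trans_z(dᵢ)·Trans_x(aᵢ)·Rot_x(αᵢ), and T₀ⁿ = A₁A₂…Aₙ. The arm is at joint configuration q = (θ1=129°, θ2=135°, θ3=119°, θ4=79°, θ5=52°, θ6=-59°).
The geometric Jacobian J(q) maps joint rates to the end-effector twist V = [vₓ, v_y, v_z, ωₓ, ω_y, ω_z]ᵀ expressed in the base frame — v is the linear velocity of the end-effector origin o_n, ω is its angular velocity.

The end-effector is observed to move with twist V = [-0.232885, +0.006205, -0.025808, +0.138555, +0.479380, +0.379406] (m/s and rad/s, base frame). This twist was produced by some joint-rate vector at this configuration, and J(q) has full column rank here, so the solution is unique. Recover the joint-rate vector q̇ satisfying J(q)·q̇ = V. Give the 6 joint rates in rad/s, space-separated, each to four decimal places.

0.6740 0.0400 0.0560 -0.1640 0.5150 -0.1680

o_n = [-0.1044, 0.0406, -0.3940]
J₁: ẑ×o_n = [-0.0406, -0.1044, 0.0000], ω = ẑ
J2: z=[0.0000, 0.0000, 1.0000] o=[-0.3021, 0.3730, 0.0000] → [0.3324, 0.1977, -0.0000, 0.0000, 0.0000, 1.0000]
J3: z=[0.9945, -0.1045, 0.0000] o=[-0.3512, -0.0944, 0.5000] → [0.0934, 0.8891, 0.1601, 0.9945, -0.1045, 0.0000]
J4: z=[-0.0914, -0.8698, -0.4848] o=[-0.3223, 0.1804, 0.0015] → [0.2762, -0.1418, 0.2023, -0.0914, -0.8698, -0.4848]
J5: z=[-0.1400, 0.4932, -0.8586] o=[-0.1449, 0.1785, -0.0286] → [-0.2986, -0.0859, -0.0006, -0.1400, 0.4932, -0.8586]
J6: z=[-0.8332, -0.5272, -0.1670] o=[-0.0646, 0.0747, -0.1013] → [0.1486, -0.2372, 0.0075, -0.8332, -0.5272, -0.1670]
q̇ = J⁺·V = [0.6740, 0.0400, 0.0560, -0.1640, 0.5150, -0.1680]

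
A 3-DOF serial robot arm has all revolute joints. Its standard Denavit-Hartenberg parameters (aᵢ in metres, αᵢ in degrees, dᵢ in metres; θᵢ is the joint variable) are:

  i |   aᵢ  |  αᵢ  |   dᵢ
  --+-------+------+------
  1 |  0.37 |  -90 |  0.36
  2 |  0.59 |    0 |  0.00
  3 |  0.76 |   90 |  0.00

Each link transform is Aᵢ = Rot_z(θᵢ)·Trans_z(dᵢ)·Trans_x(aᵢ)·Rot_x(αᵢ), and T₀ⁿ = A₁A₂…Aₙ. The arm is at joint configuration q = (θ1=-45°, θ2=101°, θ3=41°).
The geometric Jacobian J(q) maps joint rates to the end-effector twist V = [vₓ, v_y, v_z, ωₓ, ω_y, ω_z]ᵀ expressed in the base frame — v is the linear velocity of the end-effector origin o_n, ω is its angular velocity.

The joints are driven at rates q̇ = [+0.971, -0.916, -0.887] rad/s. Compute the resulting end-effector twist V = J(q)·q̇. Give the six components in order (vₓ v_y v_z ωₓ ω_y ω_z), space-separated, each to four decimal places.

o_n = [-0.2415, 0.2415, -0.6871]
J₁: ẑ×o_n = [-0.2415, -0.2415, 0.0000], ω = ẑ
J2: z=[0.7071, 0.7071, 0.0000] o=[0.2616, -0.2616, 0.3600] → [-0.7404, 0.7404, 0.7115, 0.7071, 0.7071, 0.0000]
J3: z=[0.7071, 0.7071, 0.0000] o=[0.1820, -0.1820, -0.2192] → [-0.3309, 0.3309, 0.5989, 0.7071, 0.7071, 0.0000]
V = J·q̇ = [0.7372, -1.2061, -1.1829, -1.2749, -1.2749, 0.9710]

0.7372 -1.2061 -1.1829 -1.2749 -1.2749 0.9710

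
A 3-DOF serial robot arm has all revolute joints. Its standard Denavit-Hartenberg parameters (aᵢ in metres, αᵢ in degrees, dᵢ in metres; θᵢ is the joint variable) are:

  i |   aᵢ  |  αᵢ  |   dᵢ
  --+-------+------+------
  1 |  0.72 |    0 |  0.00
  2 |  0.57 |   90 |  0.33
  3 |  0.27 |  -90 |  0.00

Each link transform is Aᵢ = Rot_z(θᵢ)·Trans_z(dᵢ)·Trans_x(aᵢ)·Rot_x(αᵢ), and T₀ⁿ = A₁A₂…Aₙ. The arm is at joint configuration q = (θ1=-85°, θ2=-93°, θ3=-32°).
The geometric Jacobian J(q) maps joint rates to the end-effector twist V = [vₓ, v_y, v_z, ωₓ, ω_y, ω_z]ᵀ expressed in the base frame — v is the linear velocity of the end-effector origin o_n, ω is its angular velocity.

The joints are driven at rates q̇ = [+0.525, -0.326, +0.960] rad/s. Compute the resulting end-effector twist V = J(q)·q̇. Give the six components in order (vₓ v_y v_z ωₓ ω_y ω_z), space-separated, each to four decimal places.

o_n = [-0.7357, -0.7451, 0.1869]
J₁: ẑ×o_n = [0.7451, -0.7357, 0.0000], ω = ẑ
J2: z=[0.0000, 0.0000, 1.0000] o=[0.0628, -0.7173, 0.0000] → [0.0279, -0.7985, 0.0000, 0.0000, 0.0000, 1.0000]
J3: z=[-0.0349, 0.9994, 0.0000] o=[-0.5069, -0.7372, 0.3300] → [-0.1430, -0.0050, 0.2290, -0.0349, 0.9994, 0.0000]
V = J·q̇ = [0.2448, -0.1307, 0.2198, -0.0335, 0.9594, 0.1990]

0.2448 -0.1307 0.2198 -0.0335 0.9594 0.1990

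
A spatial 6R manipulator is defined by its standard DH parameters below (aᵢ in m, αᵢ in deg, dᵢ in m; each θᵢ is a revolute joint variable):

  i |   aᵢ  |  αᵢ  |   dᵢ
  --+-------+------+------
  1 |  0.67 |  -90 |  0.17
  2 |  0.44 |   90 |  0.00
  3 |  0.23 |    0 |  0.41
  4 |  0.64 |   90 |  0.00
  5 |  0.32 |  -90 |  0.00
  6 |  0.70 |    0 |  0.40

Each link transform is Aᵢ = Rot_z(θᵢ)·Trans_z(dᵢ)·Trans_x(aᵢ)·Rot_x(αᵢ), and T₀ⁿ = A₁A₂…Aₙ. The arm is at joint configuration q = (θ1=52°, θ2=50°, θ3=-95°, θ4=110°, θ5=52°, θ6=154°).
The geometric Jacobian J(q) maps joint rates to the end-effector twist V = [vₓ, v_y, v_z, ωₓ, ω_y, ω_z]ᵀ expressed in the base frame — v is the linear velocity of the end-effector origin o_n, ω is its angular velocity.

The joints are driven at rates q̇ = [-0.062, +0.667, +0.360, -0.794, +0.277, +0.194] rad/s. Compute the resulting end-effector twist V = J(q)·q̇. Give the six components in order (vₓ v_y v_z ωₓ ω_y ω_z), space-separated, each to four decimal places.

o_n = [0.7128, 1.0782, 0.0749]
J₁: ẑ×o_n = [-1.0782, 0.7128, 0.0000], ω = ẑ
J2: z=[-0.7880, 0.6157, 0.0000] o=[0.4125, 0.5280, 0.1700] → [-0.0586, -0.0749, -0.6185, -0.7880, 0.6157, 0.0000]
J3: z=[0.4716, 0.6037, 0.6428] o=[0.5866, 0.7508, -0.1671] → [-0.0644, -0.0330, 0.0782, 0.4716, 0.6037, 0.6428]
J4: z=[0.4716, 0.6037, 0.6428] o=[0.9526, 0.8471, 0.1118] → [-0.1708, -0.1367, 0.2537, 0.4716, 0.6037, 0.6428]
J5: z=[0.8636, -0.4636, -0.1983] o=[1.0667, 1.2622, -0.3617] → [-0.2389, -0.3069, -0.3230, 0.8636, -0.4636, -0.1983]
J6: z=[0.1499, -0.1395, 0.9788] o=[1.2208, 1.5422, -0.3454] → [0.3956, -0.5602, -0.1404, 0.1499, -0.1395, 0.9788]
V = J·q̇ = [0.1508, -0.1912, -0.7025, -0.4620, -0.0068, -0.2060]

0.1508 -0.1912 -0.7025 -0.4620 -0.0068 -0.2060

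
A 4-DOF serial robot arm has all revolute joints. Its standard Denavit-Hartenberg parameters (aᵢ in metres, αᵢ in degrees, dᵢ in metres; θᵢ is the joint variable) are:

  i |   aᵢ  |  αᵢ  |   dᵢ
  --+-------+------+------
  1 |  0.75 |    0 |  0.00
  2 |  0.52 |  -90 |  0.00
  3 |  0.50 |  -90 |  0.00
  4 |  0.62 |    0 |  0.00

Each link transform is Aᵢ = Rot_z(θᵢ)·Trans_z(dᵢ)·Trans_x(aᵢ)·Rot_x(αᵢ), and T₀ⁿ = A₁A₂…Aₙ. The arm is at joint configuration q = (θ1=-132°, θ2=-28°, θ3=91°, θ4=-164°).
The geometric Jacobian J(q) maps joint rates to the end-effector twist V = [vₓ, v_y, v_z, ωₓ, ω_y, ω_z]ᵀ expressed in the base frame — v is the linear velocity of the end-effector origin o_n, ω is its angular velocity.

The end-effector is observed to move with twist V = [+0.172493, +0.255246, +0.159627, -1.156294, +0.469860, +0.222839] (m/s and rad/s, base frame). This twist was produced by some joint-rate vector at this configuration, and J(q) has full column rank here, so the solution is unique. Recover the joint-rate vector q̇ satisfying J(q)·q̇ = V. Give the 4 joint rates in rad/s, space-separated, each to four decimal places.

0.3720 -0.1330 -0.8370 -0.9260

o_n = [-0.9336, -0.8964, 0.0960]
J₁: ẑ×o_n = [0.8964, -0.9336, 0.0000], ω = ẑ
J2: z=[0.0000, 0.0000, 1.0000] o=[-0.5018, -0.5574, 0.0000] → [0.3390, -0.4318, 0.0000, 0.0000, 0.0000, 1.0000]
J3: z=[0.3420, -0.9397, 0.0000] o=[-0.9905, -0.7352, 0.0000] → [-0.0902, -0.0328, -0.0017, 0.3420, -0.9397, 0.0000]
J4: z=[0.9395, 0.3420, 0.0175] o=[-0.9823, -0.7322, -0.4999] → [0.2066, -0.5590, -0.1709, 0.9395, 0.3420, 0.0175]
q̇ = J⁺·V = [0.3720, -0.1330, -0.8370, -0.9260]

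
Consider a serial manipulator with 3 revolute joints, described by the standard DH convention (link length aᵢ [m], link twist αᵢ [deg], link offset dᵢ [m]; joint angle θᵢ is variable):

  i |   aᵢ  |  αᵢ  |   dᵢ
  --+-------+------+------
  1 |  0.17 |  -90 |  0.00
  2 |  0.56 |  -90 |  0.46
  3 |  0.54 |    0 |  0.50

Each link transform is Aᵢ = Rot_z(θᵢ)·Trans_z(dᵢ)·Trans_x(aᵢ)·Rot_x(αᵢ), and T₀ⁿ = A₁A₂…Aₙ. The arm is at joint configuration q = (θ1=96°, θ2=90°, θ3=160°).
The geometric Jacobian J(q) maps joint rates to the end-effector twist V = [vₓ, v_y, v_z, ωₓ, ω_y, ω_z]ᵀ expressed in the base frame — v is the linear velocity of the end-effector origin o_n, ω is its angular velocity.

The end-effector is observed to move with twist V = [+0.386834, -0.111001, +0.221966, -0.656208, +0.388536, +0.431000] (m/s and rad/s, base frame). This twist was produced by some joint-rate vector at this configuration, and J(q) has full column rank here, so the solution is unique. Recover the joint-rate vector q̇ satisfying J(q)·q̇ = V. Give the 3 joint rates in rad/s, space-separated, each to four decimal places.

o_n = [-0.2393, -0.3570, -0.0526]
J₁: ẑ×o_n = [0.3570, -0.2393, 0.0000], ω = ẑ
J2: z=[-0.9945, -0.1045, 0.0000] o=[-0.0178, 0.1691, 0.0000] → [0.0055, -0.0523, 0.5000, -0.9945, -0.1045, 0.0000]
J3: z=[0.1045, -0.9945, -0.0000] o=[-0.4752, 0.1210, -0.5600] → [-0.5047, -0.0530, 0.1847, 0.1045, -0.9945, -0.0000]
q̇ = J⁺·V = [0.4310, 0.6120, -0.4550]

0.4310 0.6120 -0.4550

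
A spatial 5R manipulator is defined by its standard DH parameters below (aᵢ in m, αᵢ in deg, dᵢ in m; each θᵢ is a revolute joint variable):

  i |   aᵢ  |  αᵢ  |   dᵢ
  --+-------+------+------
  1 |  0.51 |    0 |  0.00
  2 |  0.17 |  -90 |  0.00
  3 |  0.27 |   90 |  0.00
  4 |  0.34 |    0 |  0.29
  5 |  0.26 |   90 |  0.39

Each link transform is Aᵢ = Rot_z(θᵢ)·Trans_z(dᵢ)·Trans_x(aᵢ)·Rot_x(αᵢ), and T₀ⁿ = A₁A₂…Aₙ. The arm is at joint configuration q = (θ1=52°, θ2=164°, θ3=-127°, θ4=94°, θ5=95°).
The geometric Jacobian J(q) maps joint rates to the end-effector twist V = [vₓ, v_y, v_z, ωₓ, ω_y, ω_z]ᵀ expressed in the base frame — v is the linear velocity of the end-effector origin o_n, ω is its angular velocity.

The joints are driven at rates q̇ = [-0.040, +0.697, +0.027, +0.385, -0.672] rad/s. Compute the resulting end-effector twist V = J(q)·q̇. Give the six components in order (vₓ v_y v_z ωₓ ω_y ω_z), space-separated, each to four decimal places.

o_n = [0.7861, 0.3760, -0.4176]
J₁: ẑ×o_n = [-0.3760, 0.7861, 0.0000], ω = ẑ
J2: z=[0.0000, 0.0000, 1.0000] o=[0.3140, 0.4019, 0.0000] → [0.0259, 0.4722, -0.0000, 0.0000, 0.0000, 1.0000]
J3: z=[0.5878, -0.8090, 0.0000] o=[0.1765, 0.3020, 0.0000] → [0.3379, 0.2455, 0.5367, 0.5878, -0.8090, 0.0000]
J4: z=[0.6461, 0.4694, -0.6018] o=[0.3079, 0.3975, 0.2156] → [-0.3102, 0.1214, -0.2384, 0.6461, 0.4694, -0.6018]
J5: z=[0.6461, 0.4694, -0.6018] o=[0.6831, 0.2508, 0.0222] → [-0.1311, 0.2221, 0.0325, 0.6461, 0.4694, -0.6018]
V = J·q̇ = [0.0109, 0.2017, -0.0991, -0.1696, -0.1566, 0.8297]

0.0109 0.2017 -0.0991 -0.1696 -0.1566 0.8297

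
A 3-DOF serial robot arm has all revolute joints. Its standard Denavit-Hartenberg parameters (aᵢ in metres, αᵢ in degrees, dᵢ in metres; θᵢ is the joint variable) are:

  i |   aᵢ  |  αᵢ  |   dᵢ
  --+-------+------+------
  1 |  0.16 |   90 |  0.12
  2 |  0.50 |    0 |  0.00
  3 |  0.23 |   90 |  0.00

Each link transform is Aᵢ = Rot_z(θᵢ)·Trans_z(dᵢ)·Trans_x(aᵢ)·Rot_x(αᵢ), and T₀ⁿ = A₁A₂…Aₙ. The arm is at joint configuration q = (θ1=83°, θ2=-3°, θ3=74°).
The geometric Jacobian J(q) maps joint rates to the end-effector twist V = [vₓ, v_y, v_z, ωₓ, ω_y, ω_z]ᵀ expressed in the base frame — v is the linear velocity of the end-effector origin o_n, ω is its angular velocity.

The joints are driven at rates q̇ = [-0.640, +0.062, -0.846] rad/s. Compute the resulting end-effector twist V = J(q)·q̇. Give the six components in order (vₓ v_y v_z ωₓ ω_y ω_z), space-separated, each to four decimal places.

o_n = [0.0895, 0.7287, 0.3113]
J₁: ẑ×o_n = [-0.7287, 0.0895, 0.0000], ω = ẑ
J2: z=[0.9925, -0.1219, 0.0000] o=[0.0195, 0.1588, 0.1200] → [-0.0233, -0.1899, 0.5742, 0.9925, -0.1219, 0.0000]
J3: z=[0.9925, -0.1219, 0.0000] o=[0.0804, 0.6544, 0.0938] → [-0.0265, -0.2158, 0.0749, 0.9925, -0.1219, 0.0000]
V = J·q̇ = [0.4874, 0.1136, -0.0277, -0.7782, 0.0955, -0.6400]

0.4874 0.1136 -0.0277 -0.7782 0.0955 -0.6400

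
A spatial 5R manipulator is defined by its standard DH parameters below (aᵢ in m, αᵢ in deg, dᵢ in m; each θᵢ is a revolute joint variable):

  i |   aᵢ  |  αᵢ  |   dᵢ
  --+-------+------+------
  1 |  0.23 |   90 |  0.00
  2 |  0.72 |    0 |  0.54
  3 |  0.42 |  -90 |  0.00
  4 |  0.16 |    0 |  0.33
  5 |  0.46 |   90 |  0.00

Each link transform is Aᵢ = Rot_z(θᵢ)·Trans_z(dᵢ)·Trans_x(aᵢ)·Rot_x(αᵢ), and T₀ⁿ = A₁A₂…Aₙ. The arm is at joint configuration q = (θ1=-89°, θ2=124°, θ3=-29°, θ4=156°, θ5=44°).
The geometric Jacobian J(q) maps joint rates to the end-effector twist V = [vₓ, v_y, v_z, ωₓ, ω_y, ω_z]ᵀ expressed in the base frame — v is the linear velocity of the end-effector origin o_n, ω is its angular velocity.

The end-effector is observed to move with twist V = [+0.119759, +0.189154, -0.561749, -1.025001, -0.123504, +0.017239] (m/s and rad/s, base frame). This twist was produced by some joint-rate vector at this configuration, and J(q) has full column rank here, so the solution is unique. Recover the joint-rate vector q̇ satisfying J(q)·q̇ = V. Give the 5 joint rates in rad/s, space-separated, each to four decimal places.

o_n = [-0.6407, 0.4764, 0.4103]
J₁: ẑ×o_n = [-0.4764, -0.6407, 0.0000], ω = ẑ
J2: z=[-0.9998, -0.0175, 0.0000] o=[0.0040, -0.2300, 0.0000] → [-0.0072, 0.4103, -0.7176, -0.9998, -0.0175, 0.0000]
J3: z=[-0.9998, -0.0175, 0.0000] o=[-0.5429, 0.1632, 0.5969] → [0.0033, -0.1866, -0.3149, -0.9998, -0.0175, 0.0000]
J4: z=[-0.0174, 0.9960, -0.0872] o=[-0.5436, 0.1998, 1.0153] → [-0.5785, -0.0021, 0.0919, -0.0174, 0.9960, -0.0872]
J5: z=[-0.0174, 0.9960, -0.0872] o=[-0.4840, 0.5169, 0.8409] → [-0.4324, 0.0062, 0.1567, -0.0174, 0.9960, -0.0872]
q̇ = J⁺·V = [0.0080, 0.6400, 0.3870, -0.5550, 0.4490]

0.0080 0.6400 0.3870 -0.5550 0.4490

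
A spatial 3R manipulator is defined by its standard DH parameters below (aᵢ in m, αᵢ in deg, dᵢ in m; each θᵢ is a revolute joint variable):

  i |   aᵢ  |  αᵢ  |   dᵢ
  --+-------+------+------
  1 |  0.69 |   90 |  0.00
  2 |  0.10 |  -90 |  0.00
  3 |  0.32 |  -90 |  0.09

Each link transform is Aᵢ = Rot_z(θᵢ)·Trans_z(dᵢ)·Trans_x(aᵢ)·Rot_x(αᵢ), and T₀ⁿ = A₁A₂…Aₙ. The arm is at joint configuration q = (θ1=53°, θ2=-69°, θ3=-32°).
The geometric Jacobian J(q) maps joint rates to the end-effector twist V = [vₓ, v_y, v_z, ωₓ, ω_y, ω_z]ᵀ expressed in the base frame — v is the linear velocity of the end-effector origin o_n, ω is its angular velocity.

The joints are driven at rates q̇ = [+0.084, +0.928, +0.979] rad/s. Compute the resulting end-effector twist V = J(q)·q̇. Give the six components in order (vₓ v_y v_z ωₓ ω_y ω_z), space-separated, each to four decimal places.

o_n = [0.6813, 0.6224, -0.3145]
J₁: ẑ×o_n = [-0.6224, 0.6813, 0.0000], ω = ẑ
J2: z=[0.7986, -0.6018, 0.0000] o=[0.4153, 0.5511, 0.0000] → [0.1892, 0.2511, 0.2171, 0.7986, -0.6018, 0.0000]
J3: z=[0.5618, 0.7456, 0.3584] o=[0.4368, 0.5797, -0.0934] → [-0.1802, 0.2119, -0.1583, 0.5618, 0.7456, 0.3584]
V = J·q̇ = [-0.0530, 0.4977, 0.0465, 1.2912, 0.1714, 0.4348]

-0.0530 0.4977 0.0465 1.2912 0.1714 0.4348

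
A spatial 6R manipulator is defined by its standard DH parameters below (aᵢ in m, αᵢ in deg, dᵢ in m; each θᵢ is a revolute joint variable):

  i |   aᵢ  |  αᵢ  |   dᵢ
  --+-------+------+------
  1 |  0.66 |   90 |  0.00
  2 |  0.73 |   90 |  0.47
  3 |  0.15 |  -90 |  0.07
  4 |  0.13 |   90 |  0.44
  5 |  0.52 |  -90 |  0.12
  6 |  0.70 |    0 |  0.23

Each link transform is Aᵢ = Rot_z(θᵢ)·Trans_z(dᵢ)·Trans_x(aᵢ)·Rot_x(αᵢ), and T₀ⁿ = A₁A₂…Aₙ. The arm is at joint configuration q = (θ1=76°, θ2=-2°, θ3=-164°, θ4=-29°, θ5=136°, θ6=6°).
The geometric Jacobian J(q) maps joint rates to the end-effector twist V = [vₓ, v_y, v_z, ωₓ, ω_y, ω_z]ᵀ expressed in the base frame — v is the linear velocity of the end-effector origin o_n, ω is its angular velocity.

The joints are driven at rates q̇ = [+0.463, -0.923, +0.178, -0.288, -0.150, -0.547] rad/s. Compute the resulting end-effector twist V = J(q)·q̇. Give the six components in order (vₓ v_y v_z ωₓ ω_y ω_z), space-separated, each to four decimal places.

-0.9964 0.5193 -1.6988 -1.1914 -0.0824 0.2447

o_n = [0.1574, 2.3797, 0.2689]
J₁: ẑ×o_n = [-2.3797, 0.1574, 0.0000], ω = ẑ
J2: z=[0.9703, -0.2419, 0.0000] o=[0.1597, 0.6404, 0.0000] → [-0.0650, -0.2609, 1.6871, 0.9703, -0.2419, 0.0000]
J3: z=[-0.0084, -0.0339, -0.9994] o=[0.7922, 1.2346, -0.0255] → [1.1345, 0.6369, -0.0312, -0.0084, -0.0339, -0.9994]
J4: z=[-0.8661, 0.4998, -0.0096] o=[0.7166, 1.1024, -0.0904] → [0.1919, 0.3165, -0.8267, -0.8661, 0.4998, -0.0096]
J5: z=[0.2350, 0.3900, -0.8904] o=[0.2782, 1.2218, -0.1538] → [1.1958, 0.0083, 0.3192, 0.2350, 0.3900, -0.8904]
J6: z=[0.9295, 0.1777, 0.3231] o=[0.1586, 1.7384, -0.0939] → [-0.1428, -0.3376, 0.5964, 0.9295, 0.1777, 0.3231]
V = J·q̇ = [-0.9964, 0.5193, -1.6988, -1.1914, -0.0824, 0.2447]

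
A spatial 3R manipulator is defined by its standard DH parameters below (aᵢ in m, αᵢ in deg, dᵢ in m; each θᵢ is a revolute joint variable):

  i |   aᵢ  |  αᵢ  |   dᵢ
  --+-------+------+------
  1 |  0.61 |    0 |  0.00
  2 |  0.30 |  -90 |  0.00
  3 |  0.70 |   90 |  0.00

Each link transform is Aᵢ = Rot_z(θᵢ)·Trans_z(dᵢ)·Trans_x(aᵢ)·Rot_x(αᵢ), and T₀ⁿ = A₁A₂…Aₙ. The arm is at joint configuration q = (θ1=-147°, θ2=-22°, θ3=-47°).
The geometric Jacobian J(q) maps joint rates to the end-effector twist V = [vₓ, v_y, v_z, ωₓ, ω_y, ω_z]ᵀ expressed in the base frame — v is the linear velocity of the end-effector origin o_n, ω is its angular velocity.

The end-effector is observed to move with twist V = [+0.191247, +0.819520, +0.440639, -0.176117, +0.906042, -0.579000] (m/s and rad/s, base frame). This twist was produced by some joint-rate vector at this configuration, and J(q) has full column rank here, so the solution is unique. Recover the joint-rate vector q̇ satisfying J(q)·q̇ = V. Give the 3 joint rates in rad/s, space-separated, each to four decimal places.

o_n = [-1.2747, -0.4806, 0.5119]
J₁: ẑ×o_n = [0.4806, -1.2747, 0.0000], ω = ẑ
J2: z=[0.0000, 0.0000, 1.0000] o=[-0.5116, -0.3322, 0.0000] → [0.1483, -0.7631, 0.0000, 0.0000, 0.0000, 1.0000]
J3: z=[0.1908, -0.9816, 0.0000] o=[-0.8061, -0.3895, 0.0000] → [-0.5025, -0.0977, -0.4774, 0.1908, -0.9816, 0.0000]
q̇ = J⁺·V = [-0.5620, -0.0170, -0.9230]

-0.5620 -0.0170 -0.9230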